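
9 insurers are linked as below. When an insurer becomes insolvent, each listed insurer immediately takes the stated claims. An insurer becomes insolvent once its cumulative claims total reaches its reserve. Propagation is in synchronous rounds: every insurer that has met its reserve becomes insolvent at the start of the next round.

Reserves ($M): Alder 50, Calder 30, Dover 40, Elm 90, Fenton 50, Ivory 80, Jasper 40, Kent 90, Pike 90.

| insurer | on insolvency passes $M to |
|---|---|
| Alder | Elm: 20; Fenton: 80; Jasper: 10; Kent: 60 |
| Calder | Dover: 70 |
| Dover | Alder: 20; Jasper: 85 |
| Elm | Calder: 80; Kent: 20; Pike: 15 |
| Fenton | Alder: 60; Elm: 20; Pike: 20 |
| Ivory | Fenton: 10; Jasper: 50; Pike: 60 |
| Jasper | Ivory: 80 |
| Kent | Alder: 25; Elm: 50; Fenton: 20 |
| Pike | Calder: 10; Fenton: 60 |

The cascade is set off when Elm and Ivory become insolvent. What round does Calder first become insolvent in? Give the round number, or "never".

Round 1 — Elm, Ivory become insolvent (initial).
  Calder: +80 → 80 ≥ 30
  Fenton: +10 → 10 < 50
  Jasper: +50 → 50 ≥ 40
  Kent: +20 → 20 < 90
  Pike: +15+60 → 75 < 90
Round 2 — Calder, Jasper become insolvent.
  Dover: +70 → 70 ≥ 40
Round 3 — Dover becomes insolvent.
  Alder: +20 → 20 < 50
No further insolvencies.

2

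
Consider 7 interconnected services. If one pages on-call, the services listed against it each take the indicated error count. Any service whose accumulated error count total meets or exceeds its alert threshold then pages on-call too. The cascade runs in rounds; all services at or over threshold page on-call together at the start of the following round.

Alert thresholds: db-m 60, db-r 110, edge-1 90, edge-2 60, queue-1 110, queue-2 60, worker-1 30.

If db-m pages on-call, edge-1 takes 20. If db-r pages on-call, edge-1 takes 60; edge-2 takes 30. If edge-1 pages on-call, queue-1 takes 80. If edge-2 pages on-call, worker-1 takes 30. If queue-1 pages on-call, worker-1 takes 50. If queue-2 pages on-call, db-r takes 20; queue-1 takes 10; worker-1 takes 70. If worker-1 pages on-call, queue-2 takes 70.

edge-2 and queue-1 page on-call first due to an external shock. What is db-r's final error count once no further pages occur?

20

Round 1 — edge-2, queue-1 page on-call (initial).
  worker-1: +30+50 → 80 ≥ 30
Round 2 — worker-1 pages on-call.
  queue-2: +70 → 70 ≥ 60
Round 3 — queue-2 pages on-call.
  db-r: +20 → 20 < 110
No further pages.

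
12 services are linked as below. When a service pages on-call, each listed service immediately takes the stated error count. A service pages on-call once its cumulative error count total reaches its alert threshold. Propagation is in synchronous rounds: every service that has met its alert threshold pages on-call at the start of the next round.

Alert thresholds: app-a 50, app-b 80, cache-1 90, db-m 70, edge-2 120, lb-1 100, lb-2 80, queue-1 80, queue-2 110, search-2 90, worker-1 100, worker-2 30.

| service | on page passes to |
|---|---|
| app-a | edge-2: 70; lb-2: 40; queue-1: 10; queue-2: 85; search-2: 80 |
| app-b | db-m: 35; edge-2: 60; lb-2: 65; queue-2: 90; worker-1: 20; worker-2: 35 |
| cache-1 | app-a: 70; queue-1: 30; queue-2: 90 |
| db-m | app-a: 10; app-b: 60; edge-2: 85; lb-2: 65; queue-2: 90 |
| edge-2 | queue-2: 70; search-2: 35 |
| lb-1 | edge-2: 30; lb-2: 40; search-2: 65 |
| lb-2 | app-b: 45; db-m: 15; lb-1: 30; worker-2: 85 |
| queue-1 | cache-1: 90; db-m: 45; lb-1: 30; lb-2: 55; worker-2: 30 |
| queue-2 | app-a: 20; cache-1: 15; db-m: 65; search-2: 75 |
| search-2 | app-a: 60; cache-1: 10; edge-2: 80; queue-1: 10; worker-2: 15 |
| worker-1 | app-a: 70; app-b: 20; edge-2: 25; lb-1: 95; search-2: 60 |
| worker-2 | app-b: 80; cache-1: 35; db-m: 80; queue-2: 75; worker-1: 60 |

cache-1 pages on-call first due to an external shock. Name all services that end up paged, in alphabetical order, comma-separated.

Round 1 — cache-1 pages on-call (initial).
  app-a: +70 → 70 ≥ 50
  queue-1: +30 → 30 < 80
  queue-2: +90 → 90 < 110
Round 2 — app-a pages on-call.
  edge-2: +70 → 70 < 120
  lb-2: +40 → 40 < 80
  queue-1: +10 → 40 < 80
  queue-2: +85 → 175 ≥ 110
  search-2: +80 → 80 < 90
Round 3 — queue-2 pages on-call.
  db-m: +65 → 65 < 70
  search-2: +75 → 155 ≥ 90
Round 4 — search-2 pages on-call.
  edge-2: +80 → 150 ≥ 120
  queue-1: +10 → 50 < 80
  worker-2: +15 → 15 < 30
Round 5 — edge-2 pages on-call.
No further pages.

app-a, cache-1, edge-2, queue-2, search-2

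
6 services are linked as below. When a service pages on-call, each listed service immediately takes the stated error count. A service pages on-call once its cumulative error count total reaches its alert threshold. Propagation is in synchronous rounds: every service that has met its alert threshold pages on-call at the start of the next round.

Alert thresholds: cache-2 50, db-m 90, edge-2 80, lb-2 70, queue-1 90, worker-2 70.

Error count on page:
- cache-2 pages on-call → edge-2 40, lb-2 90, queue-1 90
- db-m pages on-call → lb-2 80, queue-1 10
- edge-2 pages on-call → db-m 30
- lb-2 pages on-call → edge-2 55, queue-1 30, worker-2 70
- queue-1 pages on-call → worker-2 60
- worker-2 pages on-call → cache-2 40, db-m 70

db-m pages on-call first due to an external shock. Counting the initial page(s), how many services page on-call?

3

Round 1 — db-m pages on-call (initial).
  lb-2: +80 → 80 ≥ 70
  queue-1: +10 → 10 < 90
Round 2 — lb-2 pages on-call.
  edge-2: +55 → 55 < 80
  queue-1: +30 → 40 < 90
  worker-2: +70 → 70 ≥ 70
Round 3 — worker-2 pages on-call.
  cache-2: +40 → 40 < 50
No further pages.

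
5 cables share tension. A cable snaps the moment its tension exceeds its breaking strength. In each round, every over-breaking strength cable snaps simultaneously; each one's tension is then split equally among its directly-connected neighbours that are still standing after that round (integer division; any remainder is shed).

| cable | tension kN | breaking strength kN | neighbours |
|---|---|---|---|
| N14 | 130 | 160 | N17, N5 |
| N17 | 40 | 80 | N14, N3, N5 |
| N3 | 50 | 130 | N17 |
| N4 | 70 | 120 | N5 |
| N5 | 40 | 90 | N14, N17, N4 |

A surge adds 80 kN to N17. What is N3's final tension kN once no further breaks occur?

90

Round 1 — N17 at 120 > 80. N17 snaps.
  N17 sheds 120 kN to N14, N3, N5: 40 each.
    N14: 130+40 = 170 > 160
    N3: 50+40 = 90 ≤ 130
    N5: 40+40 = 80 ≤ 90
Round 2 — N14 snaps.
  N14 sheds 170 kN to N5: 170 each.
    N5: 80+170 = 250 > 90
Round 3 — N5 snaps.
  N5 sheds 250 kN to N4: 250 each.
    N4: 70+250 = 320 > 120
Round 4 — N4 snaps.
  N4 sheds 320 kN: no online neighbours, lost.
No further breaks.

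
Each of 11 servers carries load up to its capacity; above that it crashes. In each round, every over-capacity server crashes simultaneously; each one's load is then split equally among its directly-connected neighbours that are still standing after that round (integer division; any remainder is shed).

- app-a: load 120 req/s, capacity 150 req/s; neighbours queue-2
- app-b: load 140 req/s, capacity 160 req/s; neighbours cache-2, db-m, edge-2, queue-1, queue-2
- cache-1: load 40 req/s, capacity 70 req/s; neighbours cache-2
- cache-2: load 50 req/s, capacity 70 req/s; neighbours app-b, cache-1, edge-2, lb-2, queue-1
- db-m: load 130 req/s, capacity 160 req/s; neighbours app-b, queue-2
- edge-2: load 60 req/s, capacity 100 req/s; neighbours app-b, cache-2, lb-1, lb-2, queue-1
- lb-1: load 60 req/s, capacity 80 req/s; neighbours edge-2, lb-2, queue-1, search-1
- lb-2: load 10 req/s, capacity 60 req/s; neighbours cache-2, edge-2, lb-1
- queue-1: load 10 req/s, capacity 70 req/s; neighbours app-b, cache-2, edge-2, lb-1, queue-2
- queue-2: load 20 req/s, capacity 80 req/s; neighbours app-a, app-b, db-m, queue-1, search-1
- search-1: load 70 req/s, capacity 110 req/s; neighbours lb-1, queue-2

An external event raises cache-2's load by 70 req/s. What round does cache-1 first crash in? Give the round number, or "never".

never

Round 1 — cache-2 at 120 > 70. cache-2 crashes.
  cache-2 sheds 120 req/s to app-b, cache-1, edge-2, lb-2, queue-1: 24 each.
    app-b: 140+24 = 164 > 160
    cache-1: 40+24 = 64 ≤ 70
    edge-2: 60+24 = 84 ≤ 100
    lb-2: 10+24 = 34 ≤ 60
    queue-1: 10+24 = 34 ≤ 70
Round 2 — app-b crashes.
  app-b sheds 164 req/s to db-m, edge-2, queue-1, queue-2: 41 each.
    db-m: 130+41 = 171 > 160
    edge-2: 84+41 = 125 > 100
    queue-1: 34+41 = 75 > 70
    queue-2: 20+41 = 61 ≤ 80
Round 3 — db-m, edge-2, queue-1 crash.
  db-m sheds 171 req/s to queue-2: 171 each.
    queue-2: 61+171 = 232 > 80
  edge-2 sheds 125 req/s to lb-1, lb-2: 62 each (1 lost).
    lb-1: 60+62 = 122 > 80
    lb-2: 34+62 = 96 > 60
  queue-1 sheds 75 req/s to lb-1, queue-2: 37 each (1 lost).
    lb-1: 122+37 = 159 > 80
    queue-2: 232+37 = 269 > 80
Round 4 — lb-1, lb-2, queue-2 crash.
  lb-1 sheds 159 req/s to search-1: 159 each.
    search-1: 70+159 = 229 > 110
  lb-2 sheds 96 req/s: no online neighbours, lost.
  queue-2 sheds 269 req/s to app-a, search-1: 134 each (1 lost).
    app-a: 120+134 = 254 > 150
    search-1: 229+134 = 363 > 110
Round 5 — app-a, search-1 crash.
  app-a sheds 254 req/s: no online neighbours, lost.
  search-1 sheds 363 req/s: no online neighbours, lost.
No further crashes.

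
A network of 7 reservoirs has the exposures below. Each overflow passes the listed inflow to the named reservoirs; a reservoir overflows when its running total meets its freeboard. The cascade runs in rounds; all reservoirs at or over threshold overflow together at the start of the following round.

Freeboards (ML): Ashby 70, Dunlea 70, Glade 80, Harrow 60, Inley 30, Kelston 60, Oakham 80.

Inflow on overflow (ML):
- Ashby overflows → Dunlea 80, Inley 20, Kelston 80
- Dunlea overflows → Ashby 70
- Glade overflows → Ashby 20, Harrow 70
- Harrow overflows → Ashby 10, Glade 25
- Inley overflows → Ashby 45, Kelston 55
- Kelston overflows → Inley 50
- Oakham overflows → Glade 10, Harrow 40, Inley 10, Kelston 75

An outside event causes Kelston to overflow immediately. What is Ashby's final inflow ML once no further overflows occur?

45

Round 1 — Kelston overflows (initial).
  Inley: +50 → 50 ≥ 30
Round 2 — Inley overflows.
  Ashby: +45 → 45 < 70
No further overflows.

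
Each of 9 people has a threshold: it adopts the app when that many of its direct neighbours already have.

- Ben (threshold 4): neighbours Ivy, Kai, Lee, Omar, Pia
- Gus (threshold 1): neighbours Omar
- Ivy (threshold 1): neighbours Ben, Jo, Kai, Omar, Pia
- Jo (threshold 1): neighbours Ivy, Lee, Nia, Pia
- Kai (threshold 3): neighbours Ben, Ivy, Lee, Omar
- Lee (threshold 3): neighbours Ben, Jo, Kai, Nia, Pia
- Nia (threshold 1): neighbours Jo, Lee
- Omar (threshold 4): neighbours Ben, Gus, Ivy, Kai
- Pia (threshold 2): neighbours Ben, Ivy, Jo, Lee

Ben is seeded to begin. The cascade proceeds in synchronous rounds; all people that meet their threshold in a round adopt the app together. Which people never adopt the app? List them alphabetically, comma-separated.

Round 1 — Ben adopts the app (initial).
Round 2 — checking thresholds:
  Ivy: 1 of 5 neighbours ≥ 1, adopts the app.
  Kai: 1 of 4 neighbours < 3, not yet.
  Lee: 1 of 5 neighbours < 3, not yet.
  Omar: 1 of 4 neighbours < 4, not yet.
  Pia: 1 of 4 neighbours < 2, not yet.
Round 3 — checking thresholds:
  Jo: 1 of 4 neighbours ≥ 1, adopts the app.
  Kai: 2 of 4 neighbours < 3, not yet.
  Lee: 1 of 5 neighbours < 3, not yet.
  Omar: 2 of 4 neighbours < 4, not yet.
  Pia: 2 of 4 neighbours ≥ 2, adopts the app.
Round 4 — checking thresholds:
  Kai: 2 of 4 neighbours < 3, not yet.
  Lee: 3 of 5 neighbours ≥ 3, adopts the app.
  Nia: 1 of 2 neighbours ≥ 1, adopts the app.
  Omar: 2 of 4 neighbours < 4, not yet.
Round 5 — checking thresholds:
  Kai: 3 of 4 neighbours ≥ 3, adopts the app.
  Omar: 2 of 4 neighbours < 4, not yet.
Round 6 — no new adoptions; cascade stops.

Gus, Omar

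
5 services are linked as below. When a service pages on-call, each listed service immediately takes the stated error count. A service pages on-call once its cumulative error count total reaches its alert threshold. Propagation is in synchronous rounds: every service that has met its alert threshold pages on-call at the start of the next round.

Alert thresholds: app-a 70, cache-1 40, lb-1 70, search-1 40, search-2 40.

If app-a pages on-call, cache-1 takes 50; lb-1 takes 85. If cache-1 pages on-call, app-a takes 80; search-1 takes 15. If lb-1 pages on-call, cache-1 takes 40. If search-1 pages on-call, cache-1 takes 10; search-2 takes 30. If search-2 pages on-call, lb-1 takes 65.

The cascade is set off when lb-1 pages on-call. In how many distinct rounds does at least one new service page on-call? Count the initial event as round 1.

3

Round 1 — lb-1 pages on-call (initial).
  cache-1: +40 → 40 ≥ 40
Round 2 — cache-1 pages on-call.
  app-a: +80 → 80 ≥ 70
  search-1: +15 → 15 < 40
Round 3 — app-a pages on-call.
No further pages.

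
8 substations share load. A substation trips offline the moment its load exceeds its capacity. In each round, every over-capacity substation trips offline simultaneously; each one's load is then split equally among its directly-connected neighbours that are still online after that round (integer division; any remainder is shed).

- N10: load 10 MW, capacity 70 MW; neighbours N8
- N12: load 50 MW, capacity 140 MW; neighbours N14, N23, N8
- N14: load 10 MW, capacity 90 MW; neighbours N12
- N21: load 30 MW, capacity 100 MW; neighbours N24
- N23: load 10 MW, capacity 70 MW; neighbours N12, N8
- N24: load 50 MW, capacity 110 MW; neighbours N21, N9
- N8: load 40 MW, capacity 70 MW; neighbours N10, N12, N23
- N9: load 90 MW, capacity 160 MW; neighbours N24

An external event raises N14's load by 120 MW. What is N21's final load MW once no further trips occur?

Round 1 — N14 at 130 > 90. N14 trips offline.
  N14 sheds 130 MW to N12: 130 each.
    N12: 50+130 = 180 > 140
Round 2 — N12 trips offline.
  N12 sheds 180 MW to N23, N8: 90 each.
    N23: 10+90 = 100 > 70
    N8: 40+90 = 130 > 70
Round 3 — N23, N8 trip offline.
  N23 sheds 100 MW: no online neighbours, lost.
  N8 sheds 130 MW to N10: 130 each.
    N10: 10+130 = 140 > 70
Round 4 — N10 trips offline.
  N10 sheds 140 MW: no online neighbours, lost.
No further trips.

30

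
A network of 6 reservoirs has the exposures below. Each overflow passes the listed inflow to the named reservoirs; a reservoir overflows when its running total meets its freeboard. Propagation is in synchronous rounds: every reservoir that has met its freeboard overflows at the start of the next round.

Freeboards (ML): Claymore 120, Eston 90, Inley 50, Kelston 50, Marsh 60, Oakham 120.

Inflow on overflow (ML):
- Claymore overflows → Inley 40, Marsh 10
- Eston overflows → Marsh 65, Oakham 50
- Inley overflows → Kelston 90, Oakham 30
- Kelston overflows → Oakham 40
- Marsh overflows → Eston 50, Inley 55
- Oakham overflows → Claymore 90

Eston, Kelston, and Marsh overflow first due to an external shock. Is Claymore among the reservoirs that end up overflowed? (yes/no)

no

Round 1 — Eston, Kelston, Marsh overflow (initial).
  Inley: +55 → 55 ≥ 50
  Oakham: +50+40 → 90 < 120
Round 2 — Inley overflows.
  Oakham: +30 → 120 ≥ 120
Round 3 — Oakham overflows.
  Claymore: +90 → 90 < 120
No further overflows.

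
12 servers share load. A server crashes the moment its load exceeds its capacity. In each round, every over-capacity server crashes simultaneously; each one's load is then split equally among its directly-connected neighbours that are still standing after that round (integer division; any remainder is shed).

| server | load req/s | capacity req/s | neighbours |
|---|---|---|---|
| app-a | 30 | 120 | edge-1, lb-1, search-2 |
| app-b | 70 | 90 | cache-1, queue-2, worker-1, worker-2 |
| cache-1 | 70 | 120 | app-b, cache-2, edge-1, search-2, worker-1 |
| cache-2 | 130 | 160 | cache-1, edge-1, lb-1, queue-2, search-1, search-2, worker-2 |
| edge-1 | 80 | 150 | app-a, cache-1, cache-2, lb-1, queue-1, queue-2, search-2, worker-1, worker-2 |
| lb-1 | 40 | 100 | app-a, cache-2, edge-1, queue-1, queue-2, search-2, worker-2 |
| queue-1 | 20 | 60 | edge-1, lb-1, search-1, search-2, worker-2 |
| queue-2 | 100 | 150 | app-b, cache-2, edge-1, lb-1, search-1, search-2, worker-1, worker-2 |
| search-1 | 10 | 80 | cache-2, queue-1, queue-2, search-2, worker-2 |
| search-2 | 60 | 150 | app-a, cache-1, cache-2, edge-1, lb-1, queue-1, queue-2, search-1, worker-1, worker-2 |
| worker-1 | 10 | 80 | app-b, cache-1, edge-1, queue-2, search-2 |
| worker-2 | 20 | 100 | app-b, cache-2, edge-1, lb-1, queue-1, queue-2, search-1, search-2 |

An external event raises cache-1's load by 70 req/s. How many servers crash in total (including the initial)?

Round 1 — cache-1 at 140 > 120. cache-1 crashes.
  cache-1 sheds 140 req/s to app-b, cache-2, edge-1, search-2, worker-1: 28 each.
    app-b: 70+28 = 98 > 90
    cache-2: 130+28 = 158 ≤ 160
    edge-1: 80+28 = 108 ≤ 150
    search-2: 60+28 = 88 ≤ 150
    worker-1: 10+28 = 38 ≤ 80
Round 2 — app-b crashes.
  app-b sheds 98 req/s to queue-2, worker-1, worker-2: 32 each (2 lost).
    queue-2: 100+32 = 132 ≤ 150
    worker-1: 38+32 = 70 ≤ 80
    worker-2: 20+32 = 52 ≤ 100
No further crashes.

2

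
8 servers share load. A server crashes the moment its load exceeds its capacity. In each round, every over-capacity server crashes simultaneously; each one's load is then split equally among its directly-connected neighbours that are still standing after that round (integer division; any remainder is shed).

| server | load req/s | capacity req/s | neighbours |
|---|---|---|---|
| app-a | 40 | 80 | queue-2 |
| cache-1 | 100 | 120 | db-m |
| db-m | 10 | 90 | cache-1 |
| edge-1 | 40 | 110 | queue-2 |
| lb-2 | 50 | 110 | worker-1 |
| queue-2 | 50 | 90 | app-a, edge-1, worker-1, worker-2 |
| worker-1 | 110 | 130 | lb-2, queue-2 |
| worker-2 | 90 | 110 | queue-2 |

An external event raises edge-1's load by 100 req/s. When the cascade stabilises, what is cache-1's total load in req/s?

100

Round 1 — edge-1 at 140 > 110. edge-1 crashes.
  edge-1 sheds 140 req/s to queue-2: 140 each.
    queue-2: 50+140 = 190 > 90
Round 2 — queue-2 crashes.
  queue-2 sheds 190 req/s to app-a, worker-1, worker-2: 63 each (1 lost).
    app-a: 40+63 = 103 > 80
    worker-1: 110+63 = 173 > 130
    worker-2: 90+63 = 153 > 110
Round 3 — app-a, worker-1, worker-2 crash.
  app-a sheds 103 req/s: no online neighbours, lost.
  worker-1 sheds 173 req/s to lb-2: 173 each.
    lb-2: 50+173 = 223 > 110
  worker-2 sheds 153 req/s: no online neighbours, lost.
Round 4 — lb-2 crashes.
  lb-2 sheds 223 req/s: no online neighbours, lost.
No further crashes.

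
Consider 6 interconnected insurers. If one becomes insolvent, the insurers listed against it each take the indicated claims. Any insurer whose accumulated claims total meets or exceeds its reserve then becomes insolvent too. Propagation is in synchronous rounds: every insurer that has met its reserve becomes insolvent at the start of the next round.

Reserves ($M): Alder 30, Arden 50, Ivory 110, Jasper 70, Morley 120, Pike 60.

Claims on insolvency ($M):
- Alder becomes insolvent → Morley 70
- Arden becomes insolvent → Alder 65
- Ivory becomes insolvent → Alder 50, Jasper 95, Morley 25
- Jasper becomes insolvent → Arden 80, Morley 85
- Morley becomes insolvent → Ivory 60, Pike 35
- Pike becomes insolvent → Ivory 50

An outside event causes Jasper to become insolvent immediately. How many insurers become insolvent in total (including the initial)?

Round 1 — Jasper becomes insolvent (initial).
  Arden: +80 → 80 ≥ 50
  Morley: +85 → 85 < 120
Round 2 — Arden becomes insolvent.
  Alder: +65 → 65 ≥ 30
Round 3 — Alder becomes insolvent.
  Morley: +70 → 155 ≥ 120
Round 4 — Morley becomes insolvent.
  Ivory: +60 → 60 < 110
  Pike: +35 → 35 < 60
No further insolvencies.

4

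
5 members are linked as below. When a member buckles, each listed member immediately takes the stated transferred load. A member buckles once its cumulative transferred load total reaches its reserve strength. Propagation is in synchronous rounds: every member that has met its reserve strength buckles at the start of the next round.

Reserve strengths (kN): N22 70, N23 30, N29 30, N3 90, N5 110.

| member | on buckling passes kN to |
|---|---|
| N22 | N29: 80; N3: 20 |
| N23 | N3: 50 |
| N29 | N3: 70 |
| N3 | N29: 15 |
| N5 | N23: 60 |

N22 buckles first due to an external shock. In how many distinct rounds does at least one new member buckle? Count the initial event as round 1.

3

Round 1 — N22 buckles (initial).
  N29: +80 → 80 ≥ 30
  N3: +20 → 20 < 90
Round 2 — N29 buckles.
  N3: +70 → 90 ≥ 90
Round 3 — N3 buckles.
No further bucklings.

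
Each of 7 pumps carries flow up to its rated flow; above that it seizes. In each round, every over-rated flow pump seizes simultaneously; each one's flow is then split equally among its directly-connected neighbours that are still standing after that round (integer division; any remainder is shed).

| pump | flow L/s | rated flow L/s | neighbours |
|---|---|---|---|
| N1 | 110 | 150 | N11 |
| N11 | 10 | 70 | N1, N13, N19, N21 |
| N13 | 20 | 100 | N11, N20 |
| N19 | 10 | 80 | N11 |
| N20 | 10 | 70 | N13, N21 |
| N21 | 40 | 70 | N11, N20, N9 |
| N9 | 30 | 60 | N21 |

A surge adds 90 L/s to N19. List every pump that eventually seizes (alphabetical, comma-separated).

N11, N19, N21, N9

Round 1 — N19 at 100 > 80. N19 seizes.
  N19 sheds 100 L/s to N11: 100 each.
    N11: 10+100 = 110 > 70
Round 2 — N11 seizes.
  N11 sheds 110 L/s to N1, N13, N21: 36 each (2 lost).
    N1: 110+36 = 146 ≤ 150
    N13: 20+36 = 56 ≤ 100
    N21: 40+36 = 76 > 70
Round 3 — N21 seizes.
  N21 sheds 76 L/s to N20, N9: 38 each.
    N20: 10+38 = 48 ≤ 70
    N9: 30+38 = 68 > 60
Round 4 — N9 seizes.
  N9 sheds 68 L/s: no online neighbours, lost.
No further seizures.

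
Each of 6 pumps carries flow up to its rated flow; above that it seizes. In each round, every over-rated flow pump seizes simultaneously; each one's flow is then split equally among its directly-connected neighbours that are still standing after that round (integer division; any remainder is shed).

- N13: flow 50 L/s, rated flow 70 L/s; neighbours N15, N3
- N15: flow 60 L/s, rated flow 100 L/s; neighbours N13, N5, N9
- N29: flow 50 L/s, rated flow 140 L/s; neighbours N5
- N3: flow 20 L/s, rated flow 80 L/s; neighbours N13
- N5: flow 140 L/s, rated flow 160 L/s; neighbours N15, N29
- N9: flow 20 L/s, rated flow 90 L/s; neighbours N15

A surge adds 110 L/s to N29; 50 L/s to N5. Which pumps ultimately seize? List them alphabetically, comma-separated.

N13, N15, N29, N3, N5, N9

Round 1 — N29 at 160 > 140; N5 at 190 > 160. N29, N5 seize.
  N29 sheds 160 L/s: no online neighbours, lost.
  N5 sheds 190 L/s to N15: 190 each.
    N15: 60+190 = 250 > 100
Round 2 — N15 seizes.
  N15 sheds 250 L/s to N13, N9: 125 each.
    N13: 50+125 = 175 > 70
    N9: 20+125 = 145 > 90
Round 3 — N13, N9 seize.
  N13 sheds 175 L/s to N3: 175 each.
    N3: 20+175 = 195 > 80
  N9 sheds 145 L/s: no online neighbours, lost.
Round 4 — N3 seizes.
  N3 sheds 195 L/s: no online neighbours, lost.
No further seizures.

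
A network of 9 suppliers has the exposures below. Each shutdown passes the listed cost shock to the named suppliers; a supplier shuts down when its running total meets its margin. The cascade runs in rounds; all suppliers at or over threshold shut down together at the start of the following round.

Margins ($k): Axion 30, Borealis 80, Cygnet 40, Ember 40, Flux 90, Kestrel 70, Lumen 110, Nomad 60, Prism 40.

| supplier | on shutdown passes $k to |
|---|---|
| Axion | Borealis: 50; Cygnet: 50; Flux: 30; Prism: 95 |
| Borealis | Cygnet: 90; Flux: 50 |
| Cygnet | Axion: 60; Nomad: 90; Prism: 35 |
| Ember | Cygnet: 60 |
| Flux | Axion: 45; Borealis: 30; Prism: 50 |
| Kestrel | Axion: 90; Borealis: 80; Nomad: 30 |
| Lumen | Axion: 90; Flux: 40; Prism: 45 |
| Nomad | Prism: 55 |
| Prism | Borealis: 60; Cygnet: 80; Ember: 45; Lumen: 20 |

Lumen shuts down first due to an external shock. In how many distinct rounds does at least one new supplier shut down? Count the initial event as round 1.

4

Round 1 — Lumen shuts down (initial).
  Axion: +90 → 90 ≥ 30
  Flux: +40 → 40 < 90
  Prism: +45 → 45 ≥ 40
Round 2 — Axion, Prism shut down.
  Borealis: +50+60 → 110 ≥ 80
  Cygnet: +50+80 → 130 ≥ 40
  Ember: +45 → 45 ≥ 40
  Flux: +30 → 70 < 90
Round 3 — Borealis, Cygnet, Ember shut down.
  Flux: +50 → 120 ≥ 90
  Nomad: +90 → 90 ≥ 60
Round 4 — Flux, Nomad shut down.
No further shutdowns.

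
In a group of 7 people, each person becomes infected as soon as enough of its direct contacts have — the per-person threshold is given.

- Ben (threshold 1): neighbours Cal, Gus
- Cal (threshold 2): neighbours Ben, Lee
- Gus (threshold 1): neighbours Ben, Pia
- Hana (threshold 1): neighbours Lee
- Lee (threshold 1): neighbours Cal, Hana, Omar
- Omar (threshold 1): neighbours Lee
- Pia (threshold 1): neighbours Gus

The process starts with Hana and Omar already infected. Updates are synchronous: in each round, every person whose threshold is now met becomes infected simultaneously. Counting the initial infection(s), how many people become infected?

Round 1 — Hana, Omar become infected (initial).
Round 2 — checking thresholds:
  Lee: 2 of 3 neighbours ≥ 1, becomes infected.
Round 3 — no new infections; cascade stops.

3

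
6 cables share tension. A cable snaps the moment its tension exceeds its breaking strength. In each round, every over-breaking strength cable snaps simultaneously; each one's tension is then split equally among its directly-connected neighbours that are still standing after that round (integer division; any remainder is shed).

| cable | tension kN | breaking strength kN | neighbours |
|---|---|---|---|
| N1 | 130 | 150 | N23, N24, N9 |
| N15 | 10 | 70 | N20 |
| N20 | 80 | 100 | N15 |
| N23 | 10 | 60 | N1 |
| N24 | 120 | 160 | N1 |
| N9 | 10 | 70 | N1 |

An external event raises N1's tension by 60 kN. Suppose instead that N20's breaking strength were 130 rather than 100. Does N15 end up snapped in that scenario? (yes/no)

no

With N20's breaking strength at 130:
Round 1 — N1 at 190 > 150. N1 snaps.
  N1 sheds 190 kN to N23, N24, N9: 63 each (1 lost).
    N23: 10+63 = 73 > 60
    N24: 120+63 = 183 > 160
    N9: 10+63 = 73 > 70
Round 2 — N23, N24, N9 snap.
  N23 sheds 73 kN: no online neighbours, lost.
  N24 sheds 183 kN: no online neighbours, lost.
  N9 sheds 73 kN: no online neighbours, lost.
No further breaks.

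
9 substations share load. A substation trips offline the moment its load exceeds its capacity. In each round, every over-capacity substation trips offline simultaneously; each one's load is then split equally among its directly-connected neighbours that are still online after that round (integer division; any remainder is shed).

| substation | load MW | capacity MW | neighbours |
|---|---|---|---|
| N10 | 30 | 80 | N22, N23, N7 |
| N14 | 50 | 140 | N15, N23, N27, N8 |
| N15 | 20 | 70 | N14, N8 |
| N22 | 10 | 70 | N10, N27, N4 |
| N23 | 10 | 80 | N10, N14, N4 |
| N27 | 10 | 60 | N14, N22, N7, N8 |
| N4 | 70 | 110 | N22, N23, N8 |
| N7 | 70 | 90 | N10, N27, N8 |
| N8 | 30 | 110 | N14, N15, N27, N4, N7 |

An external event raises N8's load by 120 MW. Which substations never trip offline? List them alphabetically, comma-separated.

N10, N14, N15, N22, N23, N4

Round 1 — N8 at 150 > 110. N8 trips offline.
  N8 sheds 150 MW to N14, N15, N27, N4, N7: 30 each.
    N14: 50+30 = 80 ≤ 140
    N15: 20+30 = 50 ≤ 70
    N27: 10+30 = 40 ≤ 60
    N4: 70+30 = 100 ≤ 110
    N7: 70+30 = 100 > 90
Round 2 — N7 trips offline.
  N7 sheds 100 MW to N10, N27: 50 each.
    N10: 30+50 = 80 ≤ 80
    N27: 40+50 = 90 > 60
Round 3 — N27 trips offline.
  N27 sheds 90 MW to N14, N22: 45 each.
    N14: 80+45 = 125 ≤ 140
    N22: 10+45 = 55 ≤ 70
No further trips.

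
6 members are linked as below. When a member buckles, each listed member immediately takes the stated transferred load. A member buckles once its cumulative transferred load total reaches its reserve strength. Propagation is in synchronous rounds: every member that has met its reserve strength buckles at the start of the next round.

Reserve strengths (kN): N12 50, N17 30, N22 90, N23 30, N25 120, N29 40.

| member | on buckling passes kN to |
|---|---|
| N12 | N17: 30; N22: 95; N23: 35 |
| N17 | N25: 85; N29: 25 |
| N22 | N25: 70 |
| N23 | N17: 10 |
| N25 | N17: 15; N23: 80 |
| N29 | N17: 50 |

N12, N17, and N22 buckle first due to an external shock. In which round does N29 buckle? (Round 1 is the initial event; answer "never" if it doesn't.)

never

Round 1 — N12, N17, N22 buckle (initial).
  N23: +35 → 35 ≥ 30
  N25: +85+70 → 155 ≥ 120
  N29: +25 → 25 < 40
Round 2 — N23, N25 buckle.
No further bucklings.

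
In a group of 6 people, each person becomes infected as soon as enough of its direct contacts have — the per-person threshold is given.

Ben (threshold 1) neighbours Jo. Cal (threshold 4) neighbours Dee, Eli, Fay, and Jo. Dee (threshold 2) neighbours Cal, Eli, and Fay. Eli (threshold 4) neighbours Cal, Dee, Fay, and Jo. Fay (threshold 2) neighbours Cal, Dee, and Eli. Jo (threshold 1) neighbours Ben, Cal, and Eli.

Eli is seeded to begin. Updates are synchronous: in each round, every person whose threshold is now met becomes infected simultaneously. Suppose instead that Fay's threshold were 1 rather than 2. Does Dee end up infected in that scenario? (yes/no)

yes

With Fay's threshold at 1:
Round 1 — Eli becomes infected (initial).
Round 2 — checking thresholds:
  Cal: 1 of 4 neighbours < 4, holds.
  Dee: 1 of 3 neighbours < 2, holds.
  Fay: 1 of 3 neighbours ≥ 1, becomes infected.
  Jo: 1 of 3 neighbours ≥ 1, becomes infected.
Round 3 — checking thresholds:
  Ben: 1 of 1 neighbours ≥ 1, becomes infected.
  Cal: 3 of 4 neighbours < 4, holds.
  Dee: 2 of 3 neighbours ≥ 2, becomes infected.
Round 4 — checking thresholds:
  Cal: 4 of 4 neighbours ≥ 4, becomes infected.
Round 5 — no new infections; cascade stops.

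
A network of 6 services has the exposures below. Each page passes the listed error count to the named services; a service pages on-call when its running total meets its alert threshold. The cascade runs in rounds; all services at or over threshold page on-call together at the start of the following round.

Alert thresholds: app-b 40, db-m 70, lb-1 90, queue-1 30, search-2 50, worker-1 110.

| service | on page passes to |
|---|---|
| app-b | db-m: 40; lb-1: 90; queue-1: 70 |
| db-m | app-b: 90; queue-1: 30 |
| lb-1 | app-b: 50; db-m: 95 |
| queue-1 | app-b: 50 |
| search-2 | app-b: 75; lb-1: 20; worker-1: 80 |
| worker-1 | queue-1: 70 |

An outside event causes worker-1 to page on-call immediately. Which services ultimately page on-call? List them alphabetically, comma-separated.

app-b, db-m, lb-1, queue-1, worker-1

Round 1 — worker-1 pages on-call (initial).
  queue-1: +70 → 70 ≥ 30
Round 2 — queue-1 pages on-call.
  app-b: +50 → 50 ≥ 40
Round 3 — app-b pages on-call.
  db-m: +40 → 40 < 70
  lb-1: +90 → 90 ≥ 90
Round 4 — lb-1 pages on-call.
  db-m: +95 → 135 ≥ 70
Round 5 — db-m pages on-call.
No further pages.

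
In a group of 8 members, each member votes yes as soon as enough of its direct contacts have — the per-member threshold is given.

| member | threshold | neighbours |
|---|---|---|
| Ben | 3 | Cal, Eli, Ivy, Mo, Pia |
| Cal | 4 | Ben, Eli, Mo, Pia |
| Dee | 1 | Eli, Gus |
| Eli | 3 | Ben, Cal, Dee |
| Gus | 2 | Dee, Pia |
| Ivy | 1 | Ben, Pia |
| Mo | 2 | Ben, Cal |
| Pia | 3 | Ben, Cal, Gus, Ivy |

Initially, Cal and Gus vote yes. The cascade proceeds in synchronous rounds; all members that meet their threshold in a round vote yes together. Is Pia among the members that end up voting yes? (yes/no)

no

Round 1 — Cal, Gus vote yes (initial).
Round 2 — checking thresholds:
  Ben: 1 of 5 neighbours < 3, holds.
  Dee: 1 of 2 neighbours ≥ 1, votes yes.
  Eli: 1 of 3 neighbours < 3, holds.
  Mo: 1 of 2 neighbours < 2, holds.
  Pia: 2 of 4 neighbours < 3, holds.
Round 3 — no new yes votes; cascade stops.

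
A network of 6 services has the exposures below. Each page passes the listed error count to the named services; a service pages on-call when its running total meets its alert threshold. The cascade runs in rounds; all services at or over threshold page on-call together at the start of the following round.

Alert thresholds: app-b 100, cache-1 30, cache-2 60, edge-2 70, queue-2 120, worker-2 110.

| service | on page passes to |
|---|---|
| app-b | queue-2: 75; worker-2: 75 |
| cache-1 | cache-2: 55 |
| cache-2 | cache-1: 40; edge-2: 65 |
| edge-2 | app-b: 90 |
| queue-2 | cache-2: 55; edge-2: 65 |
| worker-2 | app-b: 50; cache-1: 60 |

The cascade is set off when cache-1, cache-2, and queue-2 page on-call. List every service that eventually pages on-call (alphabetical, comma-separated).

cache-1, cache-2, edge-2, queue-2

Round 1 — cache-1, cache-2, queue-2 page on-call (initial).
  edge-2: +65+65 → 130 ≥ 70
Round 2 — edge-2 pages on-call.
  app-b: +90 → 90 < 100
No further pages.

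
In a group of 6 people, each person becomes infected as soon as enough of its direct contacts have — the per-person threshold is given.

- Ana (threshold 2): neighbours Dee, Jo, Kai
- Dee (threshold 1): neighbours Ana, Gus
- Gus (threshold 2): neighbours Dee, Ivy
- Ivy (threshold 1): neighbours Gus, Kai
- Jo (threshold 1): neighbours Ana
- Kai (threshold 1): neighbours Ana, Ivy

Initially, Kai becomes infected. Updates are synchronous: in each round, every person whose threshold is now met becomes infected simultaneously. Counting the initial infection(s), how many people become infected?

2

Round 1 — Kai becomes infected (initial).
Round 2 — checking thresholds:
  Ana: 1 of 3 neighbours < 2, holds.
  Ivy: 1 of 2 neighbours ≥ 1, becomes infected.
Round 3 — no new infections; cascade stops.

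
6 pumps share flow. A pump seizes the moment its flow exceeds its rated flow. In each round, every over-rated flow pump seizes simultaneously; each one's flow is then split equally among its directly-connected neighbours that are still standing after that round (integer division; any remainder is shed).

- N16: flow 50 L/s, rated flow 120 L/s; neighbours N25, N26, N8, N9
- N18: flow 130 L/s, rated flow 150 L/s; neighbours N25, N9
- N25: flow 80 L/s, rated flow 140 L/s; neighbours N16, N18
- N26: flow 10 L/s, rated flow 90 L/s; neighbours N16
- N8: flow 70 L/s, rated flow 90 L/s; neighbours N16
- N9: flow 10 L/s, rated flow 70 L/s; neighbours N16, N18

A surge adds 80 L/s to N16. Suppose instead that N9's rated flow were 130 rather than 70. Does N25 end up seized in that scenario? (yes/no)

no

With N9's rated flow at 130:
Round 1 — N16 at 130 > 120. N16 seizes.
  N16 sheds 130 L/s to N25, N26, N8, N9: 32 each (2 lost).
    N25: 80+32 = 112 ≤ 140
    N26: 10+32 = 42 ≤ 90
    N8: 70+32 = 102 > 90
    N9: 10+32 = 42 ≤ 130
Round 2 — N8 seizes.
  N8 sheds 102 L/s: no online neighbours, lost.
No further seizures.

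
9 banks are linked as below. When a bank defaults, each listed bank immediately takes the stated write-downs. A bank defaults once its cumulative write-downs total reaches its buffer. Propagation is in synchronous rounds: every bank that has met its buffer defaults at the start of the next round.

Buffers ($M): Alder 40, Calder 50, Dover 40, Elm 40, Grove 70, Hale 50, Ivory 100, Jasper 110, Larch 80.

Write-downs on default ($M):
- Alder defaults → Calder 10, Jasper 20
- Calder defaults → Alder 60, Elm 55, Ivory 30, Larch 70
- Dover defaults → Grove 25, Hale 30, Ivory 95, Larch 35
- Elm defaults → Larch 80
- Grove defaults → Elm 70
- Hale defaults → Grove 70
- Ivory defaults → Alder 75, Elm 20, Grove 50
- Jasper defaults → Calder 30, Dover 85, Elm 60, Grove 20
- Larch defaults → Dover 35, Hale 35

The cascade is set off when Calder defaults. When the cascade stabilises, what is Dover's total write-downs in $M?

35

Round 1 — Calder defaults (initial).
  Alder: +60 → 60 ≥ 40
  Elm: +55 → 55 ≥ 40
  Ivory: +30 → 30 < 100
  Larch: +70 → 70 < 80
Round 2 — Alder, Elm default.
  Jasper: +20 → 20 < 110
  Larch: +80 → 150 ≥ 80
Round 3 — Larch defaults.
  Dover: +35 → 35 < 40
  Hale: +35 → 35 < 50
No further defaults.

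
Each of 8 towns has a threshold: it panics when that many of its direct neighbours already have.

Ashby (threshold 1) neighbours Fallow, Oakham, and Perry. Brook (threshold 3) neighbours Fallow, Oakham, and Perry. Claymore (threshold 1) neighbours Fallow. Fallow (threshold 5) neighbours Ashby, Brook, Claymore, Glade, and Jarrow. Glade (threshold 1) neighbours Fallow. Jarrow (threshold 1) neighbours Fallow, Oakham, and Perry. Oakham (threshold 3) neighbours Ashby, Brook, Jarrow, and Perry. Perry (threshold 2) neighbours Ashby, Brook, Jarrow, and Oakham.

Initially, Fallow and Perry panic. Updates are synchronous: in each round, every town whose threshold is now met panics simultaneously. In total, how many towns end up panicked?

Round 1 — Fallow, Perry panic (initial).
Round 2 — checking thresholds:
  Ashby: 2 of 3 neighbours ≥ 1, panics.
  Brook: 2 of 3 neighbours < 3, below threshold.
  Claymore: 1 of 1 neighbours ≥ 1, panics.
  Glade: 1 of 1 neighbours ≥ 1, panics.
  Jarrow: 2 of 3 neighbours ≥ 1, panics.
  Oakham: 1 of 4 neighbours < 3, below threshold.
Round 3 — checking thresholds:
  Brook: 2 of 3 neighbours < 3, below threshold.
  Oakham: 3 of 4 neighbours ≥ 3, panics.
Round 4 — checking thresholds:
  Brook: 3 of 3 neighbours ≥ 3, panics.
Round 5 — no new panics; cascade stops.

8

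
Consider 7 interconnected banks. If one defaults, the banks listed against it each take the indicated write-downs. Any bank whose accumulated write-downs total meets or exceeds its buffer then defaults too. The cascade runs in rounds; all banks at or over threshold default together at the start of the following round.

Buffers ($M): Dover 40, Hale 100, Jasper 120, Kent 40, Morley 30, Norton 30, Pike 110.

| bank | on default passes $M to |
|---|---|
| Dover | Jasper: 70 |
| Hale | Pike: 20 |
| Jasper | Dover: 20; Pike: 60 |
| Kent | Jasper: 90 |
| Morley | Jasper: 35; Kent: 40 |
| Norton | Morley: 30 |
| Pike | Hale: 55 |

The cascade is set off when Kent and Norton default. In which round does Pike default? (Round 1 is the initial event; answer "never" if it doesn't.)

Round 1 — Kent, Norton default (initial).
  Jasper: +90 → 90 < 120
  Morley: +30 → 30 ≥ 30
Round 2 — Morley defaults.
  Jasper: +35 → 125 ≥ 120
Round 3 — Jasper defaults.
  Dover: +20 → 20 < 40
  Pike: +60 → 60 < 110
No further defaults.

never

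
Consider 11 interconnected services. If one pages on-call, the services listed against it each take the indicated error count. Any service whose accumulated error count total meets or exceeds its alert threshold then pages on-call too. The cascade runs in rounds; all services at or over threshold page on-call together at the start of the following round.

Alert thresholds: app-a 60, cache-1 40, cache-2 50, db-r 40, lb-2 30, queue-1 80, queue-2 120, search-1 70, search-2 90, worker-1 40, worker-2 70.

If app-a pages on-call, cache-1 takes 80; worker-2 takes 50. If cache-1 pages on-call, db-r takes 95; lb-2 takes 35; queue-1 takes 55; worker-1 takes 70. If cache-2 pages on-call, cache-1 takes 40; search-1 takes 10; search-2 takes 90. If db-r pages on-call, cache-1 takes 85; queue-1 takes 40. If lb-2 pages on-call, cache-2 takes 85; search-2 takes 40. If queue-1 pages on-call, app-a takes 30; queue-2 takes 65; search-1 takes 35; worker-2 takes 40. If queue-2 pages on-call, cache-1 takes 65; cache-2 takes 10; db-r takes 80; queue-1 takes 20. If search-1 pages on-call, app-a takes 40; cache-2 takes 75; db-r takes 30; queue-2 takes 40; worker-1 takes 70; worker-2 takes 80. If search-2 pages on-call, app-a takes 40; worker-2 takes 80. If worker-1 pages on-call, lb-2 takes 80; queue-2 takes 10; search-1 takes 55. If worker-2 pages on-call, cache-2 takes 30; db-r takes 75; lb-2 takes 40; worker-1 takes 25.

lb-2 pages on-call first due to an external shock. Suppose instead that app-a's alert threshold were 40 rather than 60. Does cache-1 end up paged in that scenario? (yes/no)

With app-a's alert threshold at 40:
Round 1 — lb-2 pages on-call (initial).
  cache-2: +85 → 85 ≥ 50
  search-2: +40 → 40 < 90
Round 2 — cache-2 pages on-call.
  cache-1: +40 → 40 ≥ 40
  search-1: +10 → 10 < 70
  search-2: +90 → 130 ≥ 90
Round 3 — cache-1, search-2 page on-call.
  app-a: +40 → 40 ≥ 40
  db-r: +95 → 95 ≥ 40
  queue-1: +55 → 55 < 80
  worker-1: +70 → 70 ≥ 40
  worker-2: +80 → 80 ≥ 70
Round 4 — app-a, db-r, worker-1, worker-2 page on-call.
  queue-1: +40 → 95 ≥ 80
  queue-2: +10 → 10 < 120
  search-1: +55 → 65 < 70
Round 5 — queue-1 pages on-call.
  queue-2: +65 → 75 < 120
  search-1: +35 → 100 ≥ 70
Round 6 — search-1 pages on-call.
  queue-2: +40 → 115 < 120
No further pages.

yes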